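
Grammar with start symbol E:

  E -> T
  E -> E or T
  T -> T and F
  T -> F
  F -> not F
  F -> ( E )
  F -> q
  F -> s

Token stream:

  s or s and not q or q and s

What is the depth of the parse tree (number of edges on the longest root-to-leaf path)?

[E [E [E [T [F s]]] or [T [T [F s]] and [F not [F q]]]] or [T [T [F q]] and [F s]]]

5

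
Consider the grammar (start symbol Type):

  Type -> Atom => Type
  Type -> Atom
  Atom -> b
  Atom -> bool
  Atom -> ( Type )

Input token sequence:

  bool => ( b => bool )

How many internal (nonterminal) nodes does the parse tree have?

8

[Type [Atom bool] => [Type [Atom ( [Type [Atom b] => [Type [Atom bool]]] )]]]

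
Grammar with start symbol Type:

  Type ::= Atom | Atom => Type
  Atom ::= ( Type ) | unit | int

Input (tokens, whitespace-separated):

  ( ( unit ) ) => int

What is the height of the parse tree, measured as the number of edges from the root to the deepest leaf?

[Type [Atom ( [Type [Atom ( [Type [Atom unit]] )]] )] => [Type [Atom int]]]

6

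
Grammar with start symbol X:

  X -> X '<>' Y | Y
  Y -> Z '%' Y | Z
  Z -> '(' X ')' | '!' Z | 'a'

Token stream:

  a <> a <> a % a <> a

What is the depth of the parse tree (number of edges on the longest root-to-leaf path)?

6

[X [X [X [X [Y [Z a]]] <> [Y [Z a]]] <> [Y [Z a] % [Y [Z a]]]] <> [Y [Z a]]]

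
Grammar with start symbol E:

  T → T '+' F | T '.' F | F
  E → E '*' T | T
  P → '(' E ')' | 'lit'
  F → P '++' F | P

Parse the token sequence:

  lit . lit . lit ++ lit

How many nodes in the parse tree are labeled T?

3

[E [T [T [T [F [P lit]]] . [F [P lit]]] . [F [P lit] ++ [F [P lit]]]]]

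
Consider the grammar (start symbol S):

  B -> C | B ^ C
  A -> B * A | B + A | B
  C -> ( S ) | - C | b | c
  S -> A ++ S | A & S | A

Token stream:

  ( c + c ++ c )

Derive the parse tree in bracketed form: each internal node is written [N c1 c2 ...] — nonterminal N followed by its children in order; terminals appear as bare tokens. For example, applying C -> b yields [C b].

S
A
B
C
( S )
( A ++ S )
( B + A ++ S )
( C + A ++ S )
( c + A ++ S )
( c + B ++ S )
( c + C ++ S )
( c + c ++ S )
( c + c ++ A )
( c + c ++ B )
( c + c ++ C )
( c + c ++ c )

[S [A [B [C ( [S [A [B [C c]] + [A [B [C c]]]] ++ [S [A [B [C c]]]]] )]]]]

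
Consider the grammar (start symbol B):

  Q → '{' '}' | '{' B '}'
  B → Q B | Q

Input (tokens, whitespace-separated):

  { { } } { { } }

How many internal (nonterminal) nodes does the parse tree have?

[B [Q { [B [Q { }]] }] [B [Q { [B [Q { }]] }]]]

8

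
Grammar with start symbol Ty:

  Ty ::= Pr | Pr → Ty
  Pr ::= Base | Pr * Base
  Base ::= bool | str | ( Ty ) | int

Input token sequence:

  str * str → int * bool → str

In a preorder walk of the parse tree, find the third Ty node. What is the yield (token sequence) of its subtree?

str

[Ty [Pr [Pr [Base str]] * [Base str]] → [Ty [Pr [Pr [Base int]] * [Base bool]] → [Ty [Pr [Base str]]]]]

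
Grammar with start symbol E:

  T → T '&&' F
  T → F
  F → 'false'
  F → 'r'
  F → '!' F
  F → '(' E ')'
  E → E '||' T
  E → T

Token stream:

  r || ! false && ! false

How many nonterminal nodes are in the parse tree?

10

[E [E [T [F r]]] || [T [T [F ! [F false]]] && [F ! [F false]]]]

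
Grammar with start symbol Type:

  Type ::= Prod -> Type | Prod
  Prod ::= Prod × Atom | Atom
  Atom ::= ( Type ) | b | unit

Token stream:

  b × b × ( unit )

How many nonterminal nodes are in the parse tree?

[Type [Prod [Prod [Prod [Atom b]] × [Atom b]] × [Atom ( [Type [Prod [Atom unit]]] )]]]

10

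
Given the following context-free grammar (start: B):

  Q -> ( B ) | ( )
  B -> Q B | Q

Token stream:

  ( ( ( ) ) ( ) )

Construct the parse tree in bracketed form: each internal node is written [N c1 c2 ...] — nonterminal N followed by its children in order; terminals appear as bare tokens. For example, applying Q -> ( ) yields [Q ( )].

[B [Q ( [B [Q ( [B [Q ( )]] )] [B [Q ( )]]] )]]

B
Q
( B )
( Q B )
( ( B ) B )
( ( Q ) B )
( ( ( ) ) B )
( ( ( ) ) Q )
( ( ( ) ) ( ) )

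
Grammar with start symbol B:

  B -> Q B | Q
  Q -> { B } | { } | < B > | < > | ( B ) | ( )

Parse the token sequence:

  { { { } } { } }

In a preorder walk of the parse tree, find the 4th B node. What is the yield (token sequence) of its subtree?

[B [Q { [B [Q { [B [Q { }]] }] [B [Q { }]]] }]]

{ }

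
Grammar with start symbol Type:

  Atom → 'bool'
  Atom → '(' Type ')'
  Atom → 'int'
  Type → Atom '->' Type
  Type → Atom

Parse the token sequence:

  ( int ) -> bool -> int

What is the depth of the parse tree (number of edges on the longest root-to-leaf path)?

4

[Type [Atom ( [Type [Atom int]] )] -> [Type [Atom bool] -> [Type [Atom int]]]]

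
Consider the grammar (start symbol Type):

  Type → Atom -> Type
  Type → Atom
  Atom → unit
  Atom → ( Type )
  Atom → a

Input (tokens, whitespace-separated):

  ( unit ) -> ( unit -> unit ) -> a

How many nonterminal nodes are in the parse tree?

12

[Type [Atom ( [Type [Atom unit]] )] -> [Type [Atom ( [Type [Atom unit] -> [Type [Atom unit]]] )] -> [Type [Atom a]]]]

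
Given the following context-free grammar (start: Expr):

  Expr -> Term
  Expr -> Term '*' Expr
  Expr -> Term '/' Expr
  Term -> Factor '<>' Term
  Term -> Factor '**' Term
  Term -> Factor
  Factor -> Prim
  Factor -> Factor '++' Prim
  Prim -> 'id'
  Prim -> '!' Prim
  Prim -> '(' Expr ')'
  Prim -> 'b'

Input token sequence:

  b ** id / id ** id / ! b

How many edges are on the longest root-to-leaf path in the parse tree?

7

[Expr [Term [Factor [Prim b]] ** [Term [Factor [Prim id]]]] / [Expr [Term [Factor [Prim id]] ** [Term [Factor [Prim id]]]] / [Expr [Term [Factor [Prim ! [Prim b]]]]]]]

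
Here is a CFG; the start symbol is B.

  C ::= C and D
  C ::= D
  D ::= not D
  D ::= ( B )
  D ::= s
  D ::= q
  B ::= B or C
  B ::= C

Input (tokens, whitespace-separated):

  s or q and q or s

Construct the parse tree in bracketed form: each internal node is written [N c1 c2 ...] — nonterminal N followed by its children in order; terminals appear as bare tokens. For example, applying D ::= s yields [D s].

B
B or C
B or C or C
C or C or C
D or C or C
s or C or C
s or C and D or C
s or D and D or C
s or q and D or C
s or q and q or C
s or q and q or D
s or q and q or s

[B [B [B [C [D s]]] or [C [C [D q]] and [D q]]] or [C [D s]]]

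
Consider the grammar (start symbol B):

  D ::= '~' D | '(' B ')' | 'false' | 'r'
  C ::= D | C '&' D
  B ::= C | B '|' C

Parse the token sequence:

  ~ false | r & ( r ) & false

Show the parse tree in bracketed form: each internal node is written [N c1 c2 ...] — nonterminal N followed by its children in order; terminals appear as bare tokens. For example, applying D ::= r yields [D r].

[B [B [C [D ~ [D false]]]] | [C [C [C [D r]] & [D ( [B [C [D r]]] )]] & [D false]]]

B
B | C
C | C
D | C
~ D | C
~ false | C
~ false | C & D
~ false | C & D & D
~ false | D & D & D
~ false | r & D & D
~ false | r & ( B ) & D
~ false | r & ( C ) & D
~ false | r & ( D ) & D
~ false | r & ( r ) & D
~ false | r & ( r ) & false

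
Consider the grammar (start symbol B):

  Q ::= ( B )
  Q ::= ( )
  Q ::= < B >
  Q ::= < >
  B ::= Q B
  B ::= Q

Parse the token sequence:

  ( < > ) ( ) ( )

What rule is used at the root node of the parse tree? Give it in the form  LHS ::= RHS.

[B [Q ( [B [Q < >]] )] [B [Q ( )] [B [Q ( )]]]]

B ::= Q B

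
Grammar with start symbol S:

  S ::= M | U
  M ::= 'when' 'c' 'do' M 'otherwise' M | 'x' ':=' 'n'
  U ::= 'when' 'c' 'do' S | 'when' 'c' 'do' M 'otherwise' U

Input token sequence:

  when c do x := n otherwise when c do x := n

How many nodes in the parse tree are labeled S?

[S [U when c do [M x := n] otherwise [U when c do [S [M x := n]]]]]

2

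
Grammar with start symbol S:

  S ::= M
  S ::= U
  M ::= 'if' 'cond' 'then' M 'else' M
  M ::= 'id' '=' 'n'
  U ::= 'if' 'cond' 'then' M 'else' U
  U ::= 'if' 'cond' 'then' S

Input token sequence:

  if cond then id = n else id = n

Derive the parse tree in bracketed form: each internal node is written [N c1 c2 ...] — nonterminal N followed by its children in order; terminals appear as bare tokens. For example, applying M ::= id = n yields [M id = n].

[S [M if cond then [M id = n] else [M id = n]]]

S
M
if cond then M else M
if cond then id = n else M
if cond then id = n else id = n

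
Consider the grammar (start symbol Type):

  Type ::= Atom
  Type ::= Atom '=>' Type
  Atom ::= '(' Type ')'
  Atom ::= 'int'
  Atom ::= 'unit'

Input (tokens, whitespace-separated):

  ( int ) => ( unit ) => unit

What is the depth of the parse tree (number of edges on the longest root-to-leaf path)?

5

[Type [Atom ( [Type [Atom int]] )] => [Type [Atom ( [Type [Atom unit]] )] => [Type [Atom unit]]]]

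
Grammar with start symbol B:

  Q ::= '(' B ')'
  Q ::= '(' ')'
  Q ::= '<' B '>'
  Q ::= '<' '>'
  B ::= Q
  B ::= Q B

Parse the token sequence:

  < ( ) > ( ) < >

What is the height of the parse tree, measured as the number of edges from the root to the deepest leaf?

4

[B [Q < [B [Q ( )]] >] [B [Q ( )] [B [Q < >]]]]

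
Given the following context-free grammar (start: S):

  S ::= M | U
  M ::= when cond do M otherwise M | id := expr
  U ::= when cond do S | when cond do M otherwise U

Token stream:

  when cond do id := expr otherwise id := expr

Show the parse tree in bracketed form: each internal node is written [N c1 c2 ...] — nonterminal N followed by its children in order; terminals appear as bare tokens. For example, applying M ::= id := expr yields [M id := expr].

S
M
when cond do M otherwise M
when cond do id := expr otherwise M
when cond do id := expr otherwise id := expr

[S [M when cond do [M id := expr] otherwise [M id := expr]]]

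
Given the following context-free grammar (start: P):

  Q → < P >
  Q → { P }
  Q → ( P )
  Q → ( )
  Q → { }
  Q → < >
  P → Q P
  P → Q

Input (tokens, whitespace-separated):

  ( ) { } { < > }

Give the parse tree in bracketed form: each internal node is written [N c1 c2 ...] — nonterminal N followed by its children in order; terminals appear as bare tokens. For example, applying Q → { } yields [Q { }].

P
Q P
( ) P
( ) Q P
( ) { } P
( ) { } Q
( ) { } { P }
( ) { } { Q }
( ) { } { < > }

[P [Q ( )] [P [Q { }] [P [Q { [P [Q < >]] }]]]]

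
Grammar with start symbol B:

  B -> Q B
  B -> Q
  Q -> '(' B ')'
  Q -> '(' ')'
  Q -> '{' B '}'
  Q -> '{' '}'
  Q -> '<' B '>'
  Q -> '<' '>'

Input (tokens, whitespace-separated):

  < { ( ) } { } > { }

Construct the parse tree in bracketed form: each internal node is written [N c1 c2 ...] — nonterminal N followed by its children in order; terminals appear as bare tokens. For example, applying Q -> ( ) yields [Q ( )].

B
Q B
< B > B
< Q B > B
< { B } B > B
< { Q } B > B
< { ( ) } B > B
< { ( ) } Q > B
< { ( ) } { } > B
< { ( ) } { } > Q
< { ( ) } { } > { }

[B [Q < [B [Q { [B [Q ( )]] }] [B [Q { }]]] >] [B [Q { }]]]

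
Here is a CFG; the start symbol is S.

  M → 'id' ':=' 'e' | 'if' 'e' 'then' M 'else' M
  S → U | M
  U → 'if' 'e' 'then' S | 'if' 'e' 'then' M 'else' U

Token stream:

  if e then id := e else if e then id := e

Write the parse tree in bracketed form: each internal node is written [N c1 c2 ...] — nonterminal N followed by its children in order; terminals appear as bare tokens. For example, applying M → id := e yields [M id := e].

[S [U if e then [M id := e] else [U if e then [S [M id := e]]]]]

S
U
if e then M else U
if e then id := e else U
if e then id := e else if e then S
if e then id := e else if e then M
if e then id := e else if e then id := e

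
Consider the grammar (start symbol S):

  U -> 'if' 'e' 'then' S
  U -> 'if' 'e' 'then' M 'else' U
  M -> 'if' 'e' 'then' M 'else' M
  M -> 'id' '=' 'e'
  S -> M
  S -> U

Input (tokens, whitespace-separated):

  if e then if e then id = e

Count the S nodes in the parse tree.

3

[S [U if e then [S [U if e then [S [M id = e]]]]]]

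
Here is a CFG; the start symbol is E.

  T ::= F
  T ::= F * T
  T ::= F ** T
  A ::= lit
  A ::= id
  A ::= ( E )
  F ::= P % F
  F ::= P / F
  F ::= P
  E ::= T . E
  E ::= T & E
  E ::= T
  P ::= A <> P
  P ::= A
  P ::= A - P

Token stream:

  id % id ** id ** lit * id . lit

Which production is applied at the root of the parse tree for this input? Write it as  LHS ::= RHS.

[E [T [F [P [A id]] % [F [P [A id]]]] ** [T [F [P [A id]]] ** [T [F [P [A lit]]] * [T [F [P [A id]]]]]]] . [E [T [F [P [A lit]]]]]]

E ::= T . E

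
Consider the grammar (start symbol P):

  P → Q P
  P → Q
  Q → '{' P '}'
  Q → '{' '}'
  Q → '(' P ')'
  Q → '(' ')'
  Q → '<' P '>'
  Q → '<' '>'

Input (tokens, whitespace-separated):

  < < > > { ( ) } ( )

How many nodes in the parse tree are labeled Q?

5

[P [Q < [P [Q < >]] >] [P [Q { [P [Q ( )]] }] [P [Q ( )]]]]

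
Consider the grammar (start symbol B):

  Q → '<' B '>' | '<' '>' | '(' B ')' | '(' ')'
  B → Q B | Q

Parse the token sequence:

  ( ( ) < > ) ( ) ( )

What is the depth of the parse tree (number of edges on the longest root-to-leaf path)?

[B [Q ( [B [Q ( )] [B [Q < >]]] )] [B [Q ( )] [B [Q ( )]]]]

5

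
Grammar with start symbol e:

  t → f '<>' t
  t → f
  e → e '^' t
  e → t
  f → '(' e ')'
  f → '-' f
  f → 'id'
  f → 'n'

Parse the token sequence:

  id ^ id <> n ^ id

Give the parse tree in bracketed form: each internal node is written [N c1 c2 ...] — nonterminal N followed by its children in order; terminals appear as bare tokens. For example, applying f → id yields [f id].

e
e ^ t
e ^ t ^ t
t ^ t ^ t
f ^ t ^ t
id ^ t ^ t
id ^ f <> t ^ t
id ^ id <> t ^ t
id ^ id <> f ^ t
id ^ id <> n ^ t
id ^ id <> n ^ f
id ^ id <> n ^ id

[e [e [e [t [f id]]] ^ [t [f id] <> [t [f n]]]] ^ [t [f id]]]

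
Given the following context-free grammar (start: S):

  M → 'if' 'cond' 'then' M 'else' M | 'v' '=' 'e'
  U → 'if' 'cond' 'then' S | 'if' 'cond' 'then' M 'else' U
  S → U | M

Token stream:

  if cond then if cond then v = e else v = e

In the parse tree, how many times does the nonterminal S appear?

2

[S [U if cond then [S [M if cond then [M v = e] else [M v = e]]]]]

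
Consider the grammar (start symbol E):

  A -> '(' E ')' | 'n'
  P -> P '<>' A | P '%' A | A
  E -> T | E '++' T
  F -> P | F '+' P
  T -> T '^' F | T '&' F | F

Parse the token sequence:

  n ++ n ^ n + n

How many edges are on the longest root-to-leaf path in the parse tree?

[E [E [T [F [P [A n]]]]] ++ [T [T [F [P [A n]]]] ^ [F [F [P [A n]]] + [P [A n]]]]]

6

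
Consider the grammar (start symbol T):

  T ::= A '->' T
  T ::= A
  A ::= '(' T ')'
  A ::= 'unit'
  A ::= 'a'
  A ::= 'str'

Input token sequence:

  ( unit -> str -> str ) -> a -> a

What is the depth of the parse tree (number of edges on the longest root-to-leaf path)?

[T [A ( [T [A unit] -> [T [A str] -> [T [A str]]]] )] -> [T [A a] -> [T [A a]]]]

6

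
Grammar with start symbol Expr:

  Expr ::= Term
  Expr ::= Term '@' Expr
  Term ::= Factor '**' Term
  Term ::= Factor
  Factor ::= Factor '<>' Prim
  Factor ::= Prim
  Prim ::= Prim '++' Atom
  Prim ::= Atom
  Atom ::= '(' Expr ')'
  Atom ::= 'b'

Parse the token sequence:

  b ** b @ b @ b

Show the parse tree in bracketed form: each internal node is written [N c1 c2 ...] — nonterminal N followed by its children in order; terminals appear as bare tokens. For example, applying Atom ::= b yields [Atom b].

Expr
Term @ Expr
Factor ** Term @ Expr
Prim ** Term @ Expr
Atom ** Term @ Expr
b ** Term @ Expr
b ** Factor @ Expr
b ** Prim @ Expr
b ** Atom @ Expr
b ** b @ Expr
b ** b @ Term @ Expr
b ** b @ Factor @ Expr
b ** b @ Prim @ Expr
b ** b @ Atom @ Expr
b ** b @ b @ Expr
b ** b @ b @ Term
b ** b @ b @ Factor
b ** b @ b @ Prim
b ** b @ b @ Atom
b ** b @ b @ b

[Expr [Term [Factor [Prim [Atom b]]] ** [Term [Factor [Prim [Atom b]]]]] @ [Expr [Term [Factor [Prim [Atom b]]]] @ [Expr [Term [Factor [Prim [Atom b]]]]]]]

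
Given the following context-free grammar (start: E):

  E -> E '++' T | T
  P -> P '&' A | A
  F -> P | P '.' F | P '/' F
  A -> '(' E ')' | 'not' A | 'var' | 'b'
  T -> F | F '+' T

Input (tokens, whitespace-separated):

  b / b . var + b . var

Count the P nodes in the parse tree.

[E [T [F [P [A b]] / [F [P [A b]] . [F [P [A var]]]]] + [T [F [P [A b]] . [F [P [A var]]]]]]]

5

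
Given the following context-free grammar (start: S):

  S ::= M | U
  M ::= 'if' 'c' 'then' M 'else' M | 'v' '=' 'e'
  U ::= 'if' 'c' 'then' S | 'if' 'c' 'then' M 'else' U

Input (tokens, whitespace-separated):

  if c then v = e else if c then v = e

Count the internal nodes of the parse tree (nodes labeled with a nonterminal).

[S [U if c then [M v = e] else [U if c then [S [M v = e]]]]]

6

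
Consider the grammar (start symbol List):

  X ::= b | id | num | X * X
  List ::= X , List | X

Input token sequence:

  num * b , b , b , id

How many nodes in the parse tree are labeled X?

6

[List [X [X num] * [X b]] , [List [X b] , [List [X b] , [List [X id]]]]]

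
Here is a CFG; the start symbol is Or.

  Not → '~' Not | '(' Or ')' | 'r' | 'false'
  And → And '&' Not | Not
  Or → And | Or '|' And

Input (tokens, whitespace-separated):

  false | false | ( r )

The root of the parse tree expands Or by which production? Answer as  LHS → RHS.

[Or [Or [Or [And [Not false]]] | [And [Not false]]] | [And [Not ( [Or [And [Not r]]] )]]]

Or → Or '|' And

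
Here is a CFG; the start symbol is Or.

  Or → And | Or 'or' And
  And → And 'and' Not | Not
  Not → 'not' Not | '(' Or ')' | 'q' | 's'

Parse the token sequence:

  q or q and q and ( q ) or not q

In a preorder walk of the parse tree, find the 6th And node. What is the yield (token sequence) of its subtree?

[Or [Or [Or [And [Not q]]] or [And [And [And [Not q]] and [Not q]] and [Not ( [Or [And [Not q]]] )]]] or [And [Not not [Not q]]]]

not q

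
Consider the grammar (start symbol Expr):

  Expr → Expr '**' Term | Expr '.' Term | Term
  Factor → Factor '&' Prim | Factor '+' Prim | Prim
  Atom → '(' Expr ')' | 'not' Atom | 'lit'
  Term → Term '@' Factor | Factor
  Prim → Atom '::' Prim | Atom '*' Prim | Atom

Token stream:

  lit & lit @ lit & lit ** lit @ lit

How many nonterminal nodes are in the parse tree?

24

[Expr [Expr [Term [Term [Factor [Factor [Prim [Atom lit]]] & [Prim [Atom lit]]]] @ [Factor [Factor [Prim [Atom lit]]] & [Prim [Atom lit]]]]] ** [Term [Term [Factor [Prim [Atom lit]]]] @ [Factor [Prim [Atom lit]]]]]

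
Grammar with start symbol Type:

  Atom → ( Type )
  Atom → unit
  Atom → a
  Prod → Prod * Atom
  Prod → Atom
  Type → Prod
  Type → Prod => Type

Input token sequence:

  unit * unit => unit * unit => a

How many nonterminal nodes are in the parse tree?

13

[Type [Prod [Prod [Atom unit]] * [Atom unit]] => [Type [Prod [Prod [Atom unit]] * [Atom unit]] => [Type [Prod [Atom a]]]]]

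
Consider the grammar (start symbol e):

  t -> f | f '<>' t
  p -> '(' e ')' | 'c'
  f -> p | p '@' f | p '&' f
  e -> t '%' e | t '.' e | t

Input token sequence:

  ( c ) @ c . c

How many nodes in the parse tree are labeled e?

3

[e [t [f [p ( [e [t [f [p c]]]] )] @ [f [p c]]]] . [e [t [f [p c]]]]]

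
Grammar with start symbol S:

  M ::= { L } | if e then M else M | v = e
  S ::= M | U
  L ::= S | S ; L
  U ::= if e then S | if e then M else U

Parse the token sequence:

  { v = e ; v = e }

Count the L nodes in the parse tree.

[S [M { [L [S [M v = e]] ; [L [S [M v = e]]]] }]]

2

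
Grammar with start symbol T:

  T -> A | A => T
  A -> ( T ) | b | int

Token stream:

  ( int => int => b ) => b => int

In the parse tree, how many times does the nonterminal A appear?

6

[T [A ( [T [A int] => [T [A int] => [T [A b]]]] )] => [T [A b] => [T [A int]]]]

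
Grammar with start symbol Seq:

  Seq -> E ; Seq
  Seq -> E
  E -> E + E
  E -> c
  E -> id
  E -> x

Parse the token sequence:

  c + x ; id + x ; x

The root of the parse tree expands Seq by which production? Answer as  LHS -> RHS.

[Seq [E [E c] + [E x]] ; [Seq [E [E id] + [E x]] ; [Seq [E x]]]]

Seq -> E ; Seq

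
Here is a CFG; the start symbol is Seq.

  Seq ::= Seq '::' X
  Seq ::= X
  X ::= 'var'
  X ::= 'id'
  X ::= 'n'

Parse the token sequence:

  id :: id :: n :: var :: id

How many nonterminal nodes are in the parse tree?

[Seq [Seq [Seq [Seq [Seq [X id]] :: [X id]] :: [X n]] :: [X var]] :: [X id]]

10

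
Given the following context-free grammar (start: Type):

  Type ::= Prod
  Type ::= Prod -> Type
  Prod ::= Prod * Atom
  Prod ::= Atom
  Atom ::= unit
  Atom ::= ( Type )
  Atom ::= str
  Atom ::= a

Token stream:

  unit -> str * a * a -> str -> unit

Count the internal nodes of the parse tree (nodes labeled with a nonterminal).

[Type [Prod [Atom unit]] -> [Type [Prod [Prod [Prod [Atom str]] * [Atom a]] * [Atom a]] -> [Type [Prod [Atom str]] -> [Type [Prod [Atom unit]]]]]]

16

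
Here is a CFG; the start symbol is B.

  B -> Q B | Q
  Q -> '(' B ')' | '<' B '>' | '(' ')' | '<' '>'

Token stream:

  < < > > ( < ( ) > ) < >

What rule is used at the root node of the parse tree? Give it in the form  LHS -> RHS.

B -> Q B

[B [Q < [B [Q < >]] >] [B [Q ( [B [Q < [B [Q ( )]] >]] )] [B [Q < >]]]]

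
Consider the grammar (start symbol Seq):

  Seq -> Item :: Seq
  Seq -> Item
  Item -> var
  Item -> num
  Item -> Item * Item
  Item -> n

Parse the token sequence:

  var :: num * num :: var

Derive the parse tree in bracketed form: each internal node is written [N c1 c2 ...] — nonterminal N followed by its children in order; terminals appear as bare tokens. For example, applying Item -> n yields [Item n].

[Seq [Item var] :: [Seq [Item [Item num] * [Item num]] :: [Seq [Item var]]]]

Seq
Item :: Seq
var :: Seq
var :: Item :: Seq
var :: Item * Item :: Seq
var :: num * Item :: Seq
var :: num * num :: Seq
var :: num * num :: Item
var :: num * num :: var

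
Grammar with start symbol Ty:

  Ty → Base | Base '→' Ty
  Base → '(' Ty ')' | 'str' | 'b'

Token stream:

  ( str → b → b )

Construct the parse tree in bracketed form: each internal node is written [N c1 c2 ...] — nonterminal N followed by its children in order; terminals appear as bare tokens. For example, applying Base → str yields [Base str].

[Ty [Base ( [Ty [Base str] → [Ty [Base b] → [Ty [Base b]]]] )]]

Ty
Base
( Ty )
( Base → Ty )
( str → Ty )
( str → Base → Ty )
( str → b → Ty )
( str → b → Base )
( str → b → b )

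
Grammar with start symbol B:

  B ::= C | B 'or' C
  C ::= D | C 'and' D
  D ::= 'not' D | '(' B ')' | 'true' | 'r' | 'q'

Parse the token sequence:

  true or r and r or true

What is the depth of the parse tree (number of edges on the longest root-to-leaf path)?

5

[B [B [B [C [D true]]] or [C [C [D r]] and [D r]]] or [C [D true]]]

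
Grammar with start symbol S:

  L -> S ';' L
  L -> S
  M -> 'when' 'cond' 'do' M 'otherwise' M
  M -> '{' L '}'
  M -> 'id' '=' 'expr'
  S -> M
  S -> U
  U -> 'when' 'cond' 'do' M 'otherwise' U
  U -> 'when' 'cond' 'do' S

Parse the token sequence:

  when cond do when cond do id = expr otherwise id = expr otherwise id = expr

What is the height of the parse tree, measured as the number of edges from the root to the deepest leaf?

[S [M when cond do [M when cond do [M id = expr] otherwise [M id = expr]] otherwise [M id = expr]]]

4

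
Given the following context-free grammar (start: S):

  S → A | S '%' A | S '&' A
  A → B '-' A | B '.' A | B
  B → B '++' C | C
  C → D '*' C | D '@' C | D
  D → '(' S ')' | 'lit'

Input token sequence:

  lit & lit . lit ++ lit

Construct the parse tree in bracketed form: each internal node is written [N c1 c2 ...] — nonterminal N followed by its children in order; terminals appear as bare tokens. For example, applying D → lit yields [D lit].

S
S & A
A & A
B & A
C & A
D & A
lit & A
lit & B . A
lit & C . A
lit & D . A
lit & lit . A
lit & lit . B
lit & lit . B ++ C
lit & lit . C ++ C
lit & lit . D ++ C
lit & lit . lit ++ C
lit & lit . lit ++ D
lit & lit . lit ++ lit

[S [S [A [B [C [D lit]]]]] & [A [B [C [D lit]]] . [A [B [B [C [D lit]]] ++ [C [D lit]]]]]]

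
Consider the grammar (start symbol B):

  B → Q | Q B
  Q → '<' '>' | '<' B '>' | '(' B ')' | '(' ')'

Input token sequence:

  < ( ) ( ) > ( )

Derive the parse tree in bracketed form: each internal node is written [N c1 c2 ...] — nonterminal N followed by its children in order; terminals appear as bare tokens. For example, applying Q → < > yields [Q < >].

B
Q B
< B > B
< Q B > B
< ( ) B > B
< ( ) Q > B
< ( ) ( ) > B
< ( ) ( ) > Q
< ( ) ( ) > ( )

[B [Q < [B [Q ( )] [B [Q ( )]]] >] [B [Q ( )]]]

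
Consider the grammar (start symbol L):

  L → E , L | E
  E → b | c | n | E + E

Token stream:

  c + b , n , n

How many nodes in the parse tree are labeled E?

5

[L [E [E c] + [E b]] , [L [E n] , [L [E n]]]]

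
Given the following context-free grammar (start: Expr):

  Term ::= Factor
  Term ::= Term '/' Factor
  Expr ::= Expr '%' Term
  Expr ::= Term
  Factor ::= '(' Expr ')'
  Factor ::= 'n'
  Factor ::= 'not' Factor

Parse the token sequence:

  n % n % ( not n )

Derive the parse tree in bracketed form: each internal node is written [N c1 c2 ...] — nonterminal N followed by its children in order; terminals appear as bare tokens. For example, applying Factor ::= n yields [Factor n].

[Expr [Expr [Expr [Term [Factor n]]] % [Term [Factor n]]] % [Term [Factor ( [Expr [Term [Factor not [Factor n]]]] )]]]

Expr
Expr % Term
Expr % Term % Term
Term % Term % Term
Factor % Term % Term
n % Term % Term
n % Factor % Term
n % n % Term
n % n % Factor
n % n % ( Expr )
n % n % ( Term )
n % n % ( Factor )
n % n % ( not Factor )
n % n % ( not n )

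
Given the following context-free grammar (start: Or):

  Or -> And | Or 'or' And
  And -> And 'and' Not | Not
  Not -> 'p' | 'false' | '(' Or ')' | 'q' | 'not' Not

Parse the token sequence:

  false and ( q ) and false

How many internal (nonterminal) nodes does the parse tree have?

10

[Or [And [And [And [Not false]] and [Not ( [Or [And [Not q]]] )]] and [Not false]]]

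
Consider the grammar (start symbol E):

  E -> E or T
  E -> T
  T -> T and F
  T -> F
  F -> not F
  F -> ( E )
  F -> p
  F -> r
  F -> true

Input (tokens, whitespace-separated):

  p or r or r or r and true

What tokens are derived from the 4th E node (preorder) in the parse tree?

p

[E [E [E [E [T [F p]]] or [T [F r]]] or [T [F r]]] or [T [T [F r]] and [F true]]]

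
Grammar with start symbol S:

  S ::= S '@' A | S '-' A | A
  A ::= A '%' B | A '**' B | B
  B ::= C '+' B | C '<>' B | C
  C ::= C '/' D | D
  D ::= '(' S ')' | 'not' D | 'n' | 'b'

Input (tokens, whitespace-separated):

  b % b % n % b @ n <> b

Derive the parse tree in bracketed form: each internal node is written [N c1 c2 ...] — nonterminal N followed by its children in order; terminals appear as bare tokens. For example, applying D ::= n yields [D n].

[S [S [A [A [A [A [B [C [D b]]]] % [B [C [D b]]]] % [B [C [D n]]]] % [B [C [D b]]]]] @ [A [B [C [D n]] <> [B [C [D b]]]]]]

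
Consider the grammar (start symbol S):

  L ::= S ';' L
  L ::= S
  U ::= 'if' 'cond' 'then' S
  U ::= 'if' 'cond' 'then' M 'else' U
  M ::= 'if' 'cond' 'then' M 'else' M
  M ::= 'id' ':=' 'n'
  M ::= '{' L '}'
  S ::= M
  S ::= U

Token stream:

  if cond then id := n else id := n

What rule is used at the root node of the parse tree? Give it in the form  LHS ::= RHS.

[S [M if cond then [M id := n] else [M id := n]]]

S ::= M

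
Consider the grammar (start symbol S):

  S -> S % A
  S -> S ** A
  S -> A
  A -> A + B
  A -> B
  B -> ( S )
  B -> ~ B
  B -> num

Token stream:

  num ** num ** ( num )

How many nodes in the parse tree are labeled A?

4

[S [S [S [A [B num]]] ** [A [B num]]] ** [A [B ( [S [A [B num]]] )]]]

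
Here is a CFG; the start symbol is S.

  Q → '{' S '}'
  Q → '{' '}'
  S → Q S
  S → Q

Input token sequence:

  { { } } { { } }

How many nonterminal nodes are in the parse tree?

[S [Q { [S [Q { }]] }] [S [Q { [S [Q { }]] }]]]

8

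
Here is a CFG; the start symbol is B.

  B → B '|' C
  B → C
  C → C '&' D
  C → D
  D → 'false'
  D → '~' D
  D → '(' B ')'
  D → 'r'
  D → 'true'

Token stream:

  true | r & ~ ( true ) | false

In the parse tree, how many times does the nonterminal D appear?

6

[B [B [B [C [D true]]] | [C [C [D r]] & [D ~ [D ( [B [C [D true]]] )]]]] | [C [D false]]]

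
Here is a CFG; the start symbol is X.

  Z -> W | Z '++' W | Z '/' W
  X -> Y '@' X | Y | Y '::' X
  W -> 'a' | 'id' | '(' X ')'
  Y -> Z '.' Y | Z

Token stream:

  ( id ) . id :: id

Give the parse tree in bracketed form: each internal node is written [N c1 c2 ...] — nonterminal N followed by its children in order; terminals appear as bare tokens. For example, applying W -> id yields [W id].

X
Y :: X
Z . Y :: X
W . Y :: X
( X ) . Y :: X
( Y ) . Y :: X
( Z ) . Y :: X
( W ) . Y :: X
( id ) . Y :: X
( id ) . Z :: X
( id ) . W :: X
( id ) . id :: X
( id ) . id :: Y
( id ) . id :: Z
( id ) . id :: W
( id ) . id :: id

[X [Y [Z [W ( [X [Y [Z [W id]]]] )]] . [Y [Z [W id]]]] :: [X [Y [Z [W id]]]]]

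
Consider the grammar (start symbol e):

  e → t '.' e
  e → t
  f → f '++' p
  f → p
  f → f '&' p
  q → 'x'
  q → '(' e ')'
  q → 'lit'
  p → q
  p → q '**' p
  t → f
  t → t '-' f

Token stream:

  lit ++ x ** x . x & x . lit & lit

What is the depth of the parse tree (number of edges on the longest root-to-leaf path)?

[e [t [f [f [p [q lit]]] ++ [p [q x] ** [p [q x]]]]] . [e [t [f [f [p [q x]]] & [p [q x]]]] . [e [t [f [f [p [q lit]]] & [p [q lit]]]]]]]

8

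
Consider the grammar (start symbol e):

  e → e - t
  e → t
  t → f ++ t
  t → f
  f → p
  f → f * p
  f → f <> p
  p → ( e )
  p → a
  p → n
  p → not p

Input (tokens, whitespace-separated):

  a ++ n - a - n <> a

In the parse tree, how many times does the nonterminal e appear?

[e [e [e [t [f [p a]] ++ [t [f [p n]]]]] - [t [f [p a]]]] - [t [f [f [p n]] <> [p a]]]]

3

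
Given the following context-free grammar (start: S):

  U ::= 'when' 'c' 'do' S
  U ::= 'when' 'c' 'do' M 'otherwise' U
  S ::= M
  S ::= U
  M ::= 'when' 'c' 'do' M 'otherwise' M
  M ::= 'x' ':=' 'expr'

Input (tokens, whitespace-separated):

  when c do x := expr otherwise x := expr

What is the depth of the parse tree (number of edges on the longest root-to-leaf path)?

3

[S [M when c do [M x := expr] otherwise [M x := expr]]]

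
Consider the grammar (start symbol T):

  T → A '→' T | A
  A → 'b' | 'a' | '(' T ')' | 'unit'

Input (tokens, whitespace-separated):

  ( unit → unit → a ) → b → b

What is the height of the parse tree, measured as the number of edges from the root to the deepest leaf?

6

[T [A ( [T [A unit] → [T [A unit] → [T [A a]]]] )] → [T [A b] → [T [A b]]]]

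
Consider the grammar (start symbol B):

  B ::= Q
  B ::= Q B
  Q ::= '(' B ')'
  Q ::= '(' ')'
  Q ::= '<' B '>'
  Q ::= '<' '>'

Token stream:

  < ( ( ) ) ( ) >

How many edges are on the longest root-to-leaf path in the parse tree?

6

[B [Q < [B [Q ( [B [Q ( )]] )] [B [Q ( )]]] >]]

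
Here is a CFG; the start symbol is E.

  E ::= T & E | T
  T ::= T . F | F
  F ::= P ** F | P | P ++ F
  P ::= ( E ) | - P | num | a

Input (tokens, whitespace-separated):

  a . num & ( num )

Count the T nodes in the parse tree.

4

[E [T [T [F [P a]]] . [F [P num]]] & [E [T [F [P ( [E [T [F [P num]]]] )]]]]]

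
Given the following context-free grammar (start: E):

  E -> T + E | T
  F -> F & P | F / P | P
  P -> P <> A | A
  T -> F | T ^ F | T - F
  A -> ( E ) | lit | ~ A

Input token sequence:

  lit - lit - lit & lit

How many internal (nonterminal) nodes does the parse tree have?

[E [T [T [T [F [P [A lit]]]] - [F [P [A lit]]]] - [F [F [P [A lit]]] & [P [A lit]]]]]

16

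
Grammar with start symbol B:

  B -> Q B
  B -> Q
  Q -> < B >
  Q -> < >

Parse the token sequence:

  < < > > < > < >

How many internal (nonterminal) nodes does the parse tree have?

[B [Q < [B [Q < >]] >] [B [Q < >] [B [Q < >]]]]

8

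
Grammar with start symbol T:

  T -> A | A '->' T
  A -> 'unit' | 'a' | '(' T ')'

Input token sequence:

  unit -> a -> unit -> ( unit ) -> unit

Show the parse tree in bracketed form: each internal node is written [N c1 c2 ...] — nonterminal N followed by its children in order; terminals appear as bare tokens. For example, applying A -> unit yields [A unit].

[T [A unit] -> [T [A a] -> [T [A unit] -> [T [A ( [T [A unit]] )] -> [T [A unit]]]]]]

T
A -> T
unit -> T
unit -> A -> T
unit -> a -> T
unit -> a -> A -> T
unit -> a -> unit -> T
unit -> a -> unit -> A -> T
unit -> a -> unit -> ( T ) -> T
unit -> a -> unit -> ( A ) -> T
unit -> a -> unit -> ( unit ) -> T
unit -> a -> unit -> ( unit ) -> A
unit -> a -> unit -> ( unit ) -> unit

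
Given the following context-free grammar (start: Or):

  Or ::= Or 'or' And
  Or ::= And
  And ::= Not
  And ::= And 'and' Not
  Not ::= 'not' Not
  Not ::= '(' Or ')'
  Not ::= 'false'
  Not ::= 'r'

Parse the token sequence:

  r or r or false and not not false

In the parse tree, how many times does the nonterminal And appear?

4

[Or [Or [Or [And [Not r]]] or [And [Not r]]] or [And [And [Not false]] and [Not not [Not not [Not false]]]]]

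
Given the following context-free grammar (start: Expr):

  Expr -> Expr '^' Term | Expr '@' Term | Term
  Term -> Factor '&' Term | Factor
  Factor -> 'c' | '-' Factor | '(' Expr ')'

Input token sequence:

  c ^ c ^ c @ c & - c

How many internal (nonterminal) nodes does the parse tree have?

15

[Expr [Expr [Expr [Expr [Term [Factor c]]] ^ [Term [Factor c]]] ^ [Term [Factor c]]] @ [Term [Factor c] & [Term [Factor - [Factor c]]]]]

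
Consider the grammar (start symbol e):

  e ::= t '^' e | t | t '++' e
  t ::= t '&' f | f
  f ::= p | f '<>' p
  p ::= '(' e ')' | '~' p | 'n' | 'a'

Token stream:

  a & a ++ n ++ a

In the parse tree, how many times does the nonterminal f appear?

4

[e [t [t [f [p a]]] & [f [p a]]] ++ [e [t [f [p n]]] ++ [e [t [f [p a]]]]]]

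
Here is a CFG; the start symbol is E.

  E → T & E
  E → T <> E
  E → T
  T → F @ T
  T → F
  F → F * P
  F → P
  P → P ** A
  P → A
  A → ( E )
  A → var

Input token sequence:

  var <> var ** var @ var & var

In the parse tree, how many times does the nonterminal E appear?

3

[E [T [F [P [A var]]]] <> [E [T [F [P [P [A var]] ** [A var]]] @ [T [F [P [A var]]]]] & [E [T [F [P [A var]]]]]]]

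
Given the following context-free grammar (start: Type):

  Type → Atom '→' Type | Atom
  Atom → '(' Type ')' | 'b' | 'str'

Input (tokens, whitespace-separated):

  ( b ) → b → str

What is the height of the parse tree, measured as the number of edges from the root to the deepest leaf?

4

[Type [Atom ( [Type [Atom b]] )] → [Type [Atom b] → [Type [Atom str]]]]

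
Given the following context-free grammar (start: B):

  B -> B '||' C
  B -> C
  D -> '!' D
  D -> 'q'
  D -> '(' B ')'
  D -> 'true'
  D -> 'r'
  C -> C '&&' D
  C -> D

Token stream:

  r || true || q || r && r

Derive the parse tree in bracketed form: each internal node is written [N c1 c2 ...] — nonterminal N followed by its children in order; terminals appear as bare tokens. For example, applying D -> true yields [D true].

B
B || C
B || C || C
B || C || C || C
C || C || C || C
D || C || C || C
r || C || C || C
r || D || C || C
r || true || C || C
r || true || D || C
r || true || q || C
r || true || q || C && D
r || true || q || D && D
r || true || q || r && D
r || true || q || r && r

[B [B [B [B [C [D r]]] || [C [D true]]] || [C [D q]]] || [C [C [D r]] && [D r]]]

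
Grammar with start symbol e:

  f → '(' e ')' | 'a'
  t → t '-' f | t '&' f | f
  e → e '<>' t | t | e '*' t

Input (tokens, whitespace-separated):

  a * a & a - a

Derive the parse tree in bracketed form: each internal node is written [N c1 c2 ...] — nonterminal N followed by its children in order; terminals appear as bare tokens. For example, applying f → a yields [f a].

[e [e [t [f a]]] * [t [t [t [f a]] & [f a]] - [f a]]]

e
e * t
t * t
f * t
a * t
a * t - f
a * t & f - f
a * f & f - f
a * a & f - f
a * a & a - f
a * a & a - a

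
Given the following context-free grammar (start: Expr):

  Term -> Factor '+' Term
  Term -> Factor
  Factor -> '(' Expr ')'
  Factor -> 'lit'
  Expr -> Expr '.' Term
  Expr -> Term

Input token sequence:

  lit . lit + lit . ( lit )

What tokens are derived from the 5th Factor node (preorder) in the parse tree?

[Expr [Expr [Expr [Term [Factor lit]]] . [Term [Factor lit] + [Term [Factor lit]]]] . [Term [Factor ( [Expr [Term [Factor lit]]] )]]]

lit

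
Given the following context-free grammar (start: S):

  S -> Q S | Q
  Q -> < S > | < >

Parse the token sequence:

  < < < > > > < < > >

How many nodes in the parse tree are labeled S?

5

[S [Q < [S [Q < [S [Q < >]] >]] >] [S [Q < [S [Q < >]] >]]]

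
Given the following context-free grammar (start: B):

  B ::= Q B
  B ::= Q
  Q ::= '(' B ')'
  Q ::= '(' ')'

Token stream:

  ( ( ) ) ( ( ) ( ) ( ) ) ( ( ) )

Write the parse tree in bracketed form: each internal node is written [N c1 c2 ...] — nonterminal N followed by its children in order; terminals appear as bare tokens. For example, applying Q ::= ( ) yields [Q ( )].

[B [Q ( [B [Q ( )]] )] [B [Q ( [B [Q ( )] [B [Q ( )] [B [Q ( )]]]] )] [B [Q ( [B [Q ( )]] )]]]]

B
Q B
( B ) B
( Q ) B
( ( ) ) B
( ( ) ) Q B
( ( ) ) ( B ) B
( ( ) ) ( Q B ) B
( ( ) ) ( ( ) B ) B
( ( ) ) ( ( ) Q B ) B
( ( ) ) ( ( ) ( ) B ) B
( ( ) ) ( ( ) ( ) Q ) B
( ( ) ) ( ( ) ( ) ( ) ) B
( ( ) ) ( ( ) ( ) ( ) ) Q
( ( ) ) ( ( ) ( ) ( ) ) ( B )
( ( ) ) ( ( ) ( ) ( ) ) ( Q )
( ( ) ) ( ( ) ( ) ( ) ) ( ( ) )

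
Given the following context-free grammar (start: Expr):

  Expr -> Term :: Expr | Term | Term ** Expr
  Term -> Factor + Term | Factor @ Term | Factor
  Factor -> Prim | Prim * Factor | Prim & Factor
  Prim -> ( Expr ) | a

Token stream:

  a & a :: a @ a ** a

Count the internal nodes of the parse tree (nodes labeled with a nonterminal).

17

[Expr [Term [Factor [Prim a] & [Factor [Prim a]]]] :: [Expr [Term [Factor [Prim a]] @ [Term [Factor [Prim a]]]] ** [Expr [Term [Factor [Prim a]]]]]]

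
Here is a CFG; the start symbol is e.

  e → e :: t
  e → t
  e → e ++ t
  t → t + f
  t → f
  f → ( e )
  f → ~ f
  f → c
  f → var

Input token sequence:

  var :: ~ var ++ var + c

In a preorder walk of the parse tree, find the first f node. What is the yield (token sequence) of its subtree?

var

[e [e [e [t [f var]]] :: [t [f ~ [f var]]]] ++ [t [t [f var]] + [f c]]]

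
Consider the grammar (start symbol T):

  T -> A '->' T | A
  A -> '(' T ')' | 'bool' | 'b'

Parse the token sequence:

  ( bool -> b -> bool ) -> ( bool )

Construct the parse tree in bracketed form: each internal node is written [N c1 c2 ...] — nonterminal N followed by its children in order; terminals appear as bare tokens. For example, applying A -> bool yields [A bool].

[T [A ( [T [A bool] -> [T [A b] -> [T [A bool]]]] )] -> [T [A ( [T [A bool]] )]]]

T
A -> T
( T ) -> T
( A -> T ) -> T
( bool -> T ) -> T
( bool -> A -> T ) -> T
( bool -> b -> T ) -> T
( bool -> b -> A ) -> T
( bool -> b -> bool ) -> T
( bool -> b -> bool ) -> A
( bool -> b -> bool ) -> ( T )
( bool -> b -> bool ) -> ( A )
( bool -> b -> bool ) -> ( bool )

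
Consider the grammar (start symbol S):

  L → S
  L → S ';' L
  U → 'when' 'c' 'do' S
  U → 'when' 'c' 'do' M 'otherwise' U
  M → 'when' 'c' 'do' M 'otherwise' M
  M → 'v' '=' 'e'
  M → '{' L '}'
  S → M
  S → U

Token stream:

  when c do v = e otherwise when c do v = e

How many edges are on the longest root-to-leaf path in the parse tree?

[S [U when c do [M v = e] otherwise [U when c do [S [M v = e]]]]]

5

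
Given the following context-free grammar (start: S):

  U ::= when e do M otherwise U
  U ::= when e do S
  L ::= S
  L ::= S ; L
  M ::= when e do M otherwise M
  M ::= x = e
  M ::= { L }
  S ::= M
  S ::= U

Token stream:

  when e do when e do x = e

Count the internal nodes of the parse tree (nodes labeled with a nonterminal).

[S [U when e do [S [U when e do [S [M x = e]]]]]]

6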